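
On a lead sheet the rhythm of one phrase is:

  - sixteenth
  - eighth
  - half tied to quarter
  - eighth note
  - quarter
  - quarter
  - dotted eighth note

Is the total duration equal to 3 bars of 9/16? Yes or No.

No

One bar of 9/16 = 9 sixteenth notes, so 3 bars = 27.
In sixteenth notes: sixteenth = 1; eighth = 2; half tied to quarter (half + quarter) = 12; eighth note = 2; quarter = 4; quarter = 4; dotted eighth note = 3.
Adding: 1 + 2 + 12 + 2 + 4 + 4 + 3 = 28.
28 exceeds 27, so the answer is No.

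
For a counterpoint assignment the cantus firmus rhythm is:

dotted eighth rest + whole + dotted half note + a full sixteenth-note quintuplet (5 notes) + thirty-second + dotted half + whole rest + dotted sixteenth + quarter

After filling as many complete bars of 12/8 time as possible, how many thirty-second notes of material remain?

One bar of 12/8 = 48 thirty-second notes.
Each duration in thirty-second notes: dotted eighth rest = 6; whole = 32; dotted half note = 24; a full sixteenth-note quintuplet (5 notes) (five quintuplet sixteenths span one quarter) = 8; thirty-second = 1; dotted half = 24; whole rest = 32; dotted sixteenth = 3; quarter = 8.
Altogether 6 + 32 + 24 + 8 + 1 + 24 + 32 + 3 + 8 = 138.
138 ÷ 48 = 2 complete bars with 42 thirty-second notes remaining.

42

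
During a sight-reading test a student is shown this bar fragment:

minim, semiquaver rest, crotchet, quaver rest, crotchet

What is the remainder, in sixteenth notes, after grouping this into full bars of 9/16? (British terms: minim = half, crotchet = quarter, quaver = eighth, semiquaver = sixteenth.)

1

One bar of 9/16 = 9 sixteenth notes.
Each duration in sixteenth notes: minim = 8; semiquaver rest = 1; crotchet = 4; quaver rest = 2; crotchet = 4.
Sum: 8 + 1 + 4 + 2 + 4 = 19.
19 ÷ 9 = 2 complete bars with 1 sixteenth note remaining.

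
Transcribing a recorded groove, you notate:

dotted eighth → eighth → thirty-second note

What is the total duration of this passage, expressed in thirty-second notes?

11

In thirty-second notes: dotted eighth = 6; eighth = 4; thirty-second note = 1.
Total: 6 + 4 + 1 = 11 thirty-second notes.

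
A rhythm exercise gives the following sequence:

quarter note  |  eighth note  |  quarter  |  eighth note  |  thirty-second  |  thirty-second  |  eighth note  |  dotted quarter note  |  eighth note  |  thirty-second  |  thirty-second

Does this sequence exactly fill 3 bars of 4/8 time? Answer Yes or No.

Yes

One bar of 4/8 = 16 thirty-second notes, so 3 bars = 48.
Working in thirty-second notes: quarter note = 8; eighth note = 4; quarter = 8; eighth note = 4; thirty-second = 1; thirty-second = 1; eighth note = 4; dotted quarter note = 12; eighth note = 4; thirty-second = 1; thirty-second = 1.
Adding: 8 + 4 + 8 + 4 + 1 + 1 + 4 + 12 + 4 + 1 + 1 = 48.
48 equals 48, so the answer is Yes.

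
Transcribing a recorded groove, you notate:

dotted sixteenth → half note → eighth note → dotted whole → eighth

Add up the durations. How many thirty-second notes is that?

Express everything in thirty-second notes: dotted sixteenth = 3; half note = 16; eighth note = 4; dotted whole = 48; eighth = 4.
Sum: 3 + 16 + 4 + 48 + 4 = 75 thirty-second notes.

75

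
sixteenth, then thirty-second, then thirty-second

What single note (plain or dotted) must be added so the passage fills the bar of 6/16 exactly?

quarter note

The bar of 6/16 = 12 thirty-second notes.
Convert each value to thirty-second notes: sixteenth = 2; thirty-second = 1; thirty-second = 1.
Total: 2 + 1 + 1 = 4.
Remaining: 12 − 4 = 8 thirty-second notes, which is a quarter note.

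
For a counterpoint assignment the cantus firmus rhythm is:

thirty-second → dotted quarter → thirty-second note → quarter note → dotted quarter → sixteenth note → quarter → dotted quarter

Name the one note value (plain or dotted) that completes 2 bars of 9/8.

2 bars of 9/8 = 72 thirty-second notes.
Convert each value to thirty-second notes: thirty-second = 1; dotted quarter = 12; thirty-second note = 1; quarter note = 8; dotted quarter = 12; sixteenth note = 2; quarter = 8; dotted quarter = 12.
Altogether 1 + 12 + 1 + 8 + 12 + 2 + 8 + 12 = 56.
Remaining: 72 − 56 = 16 thirty-second notes, which is a half note.

half note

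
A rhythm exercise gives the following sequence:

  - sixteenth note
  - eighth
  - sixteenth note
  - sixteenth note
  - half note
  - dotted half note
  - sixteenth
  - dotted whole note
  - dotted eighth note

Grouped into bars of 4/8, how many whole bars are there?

One bar of 4/8 = 8 sixteenth notes.
Express everything in sixteenth notes: sixteenth note = 1; eighth = 2; sixteenth note = 1; sixteenth note = 1; half note = 8; dotted half note = 12; sixteenth = 1; dotted whole note = 24; dotted eighth note = 3.
Altogether 1 + 2 + 1 + 1 + 8 + 12 + 1 + 24 + 3 = 53.
53 ÷ 8 = 6 complete bars with 5 left over.

6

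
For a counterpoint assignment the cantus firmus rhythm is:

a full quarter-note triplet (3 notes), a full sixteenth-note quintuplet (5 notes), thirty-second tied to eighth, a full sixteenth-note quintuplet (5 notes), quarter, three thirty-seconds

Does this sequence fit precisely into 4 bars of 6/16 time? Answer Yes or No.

One bar of 6/16 = 12 thirty-second notes, so 4 bars = 48.
Convert each value to thirty-second notes: a full quarter-note triplet (3 notes) (three triplet quarters span one half) = 16; a full sixteenth-note quintuplet (5 notes) (five quintuplet sixteenths span one quarter) = 8; thirty-second tied to eighth (thirty-second + eighth) = 5; a full sixteenth-note quintuplet (5 notes) (five quintuplet sixteenths span one quarter) = 8; quarter = 8; thirty-second = 1; thirty-second = 1; thirty-second = 1.
Total: 16 + 8 + 5 + 8 + 8 + 1 + 1 + 1 = 48.
48 equals 48, so the answer is Yes.

Yes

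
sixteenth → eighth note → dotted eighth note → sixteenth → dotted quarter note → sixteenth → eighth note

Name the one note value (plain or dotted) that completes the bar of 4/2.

The bar of 4/2 = 32 sixteenth notes.
Each duration in sixteenth notes: sixteenth = 1; eighth note = 2; dotted eighth note = 3; sixteenth = 1; dotted quarter note = 6; sixteenth = 1; eighth note = 2.
Altogether 1 + 2 + 3 + 1 + 6 + 1 + 2 = 16.
Remaining: 32 − 16 = 16 sixteenth notes, which is a whole note.

whole note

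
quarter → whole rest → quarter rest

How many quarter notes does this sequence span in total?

6

In quarter notes: quarter = 1; whole rest = 4; quarter rest = 1.
Sum: 1 + 4 + 1 = 6 quarter notes.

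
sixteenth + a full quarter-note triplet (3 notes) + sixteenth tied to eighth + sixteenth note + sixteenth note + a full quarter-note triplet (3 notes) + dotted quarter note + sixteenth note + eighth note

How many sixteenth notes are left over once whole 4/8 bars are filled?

One bar of 4/8 = 8 sixteenth notes.
Each duration in sixteenth notes: sixteenth = 1; a full quarter-note triplet (3 notes) (three triplet quarters span one half) = 8; sixteenth tied to eighth (sixteenth + eighth) = 3; sixteenth note = 1; sixteenth note = 1; a full quarter-note triplet (3 notes) (three triplet quarters span one half) = 8; dotted quarter note = 6; sixteenth note = 1; eighth note = 2.
Total: 1 + 8 + 3 + 1 + 1 + 8 + 6 + 1 + 2 = 31.
31 ÷ 8 = 3 complete bars with 7 sixteenth notes remaining.

7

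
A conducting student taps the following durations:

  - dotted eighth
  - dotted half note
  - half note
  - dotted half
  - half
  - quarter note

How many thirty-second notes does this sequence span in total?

Convert each value to thirty-second notes: dotted eighth = 6; dotted half note = 24; half note = 16; dotted half = 24; half = 16; quarter note = 8.
Sum: 6 + 24 + 16 + 24 + 16 + 8 = 94 thirty-second notes.

94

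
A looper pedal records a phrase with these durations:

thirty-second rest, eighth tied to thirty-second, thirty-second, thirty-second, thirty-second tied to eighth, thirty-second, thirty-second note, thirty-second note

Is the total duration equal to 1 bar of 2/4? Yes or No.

Yes

One bar of 2/4 = 16 thirty-second notes.
Working in thirty-second notes: thirty-second rest = 1; eighth tied to thirty-second (eighth + thirty-second) = 5; thirty-second = 1; thirty-second = 1; thirty-second tied to eighth (thirty-second + eighth) = 5; thirty-second = 1; thirty-second note = 1; thirty-second note = 1.
Total: 1 + 5 + 1 + 1 + 5 + 1 + 1 + 1 = 16.
16 equals 16, so the answer is Yes.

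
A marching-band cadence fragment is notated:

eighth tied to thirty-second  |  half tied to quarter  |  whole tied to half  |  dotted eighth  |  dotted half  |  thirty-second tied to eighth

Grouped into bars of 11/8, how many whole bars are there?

One bar of 11/8 = 44 thirty-second notes.
Working in thirty-second notes: eighth tied to thirty-second (eighth + thirty-second) = 5; half tied to quarter (half + quarter) = 24; whole tied to half (whole + half) = 48; dotted eighth = 6; dotted half = 24; thirty-second tied to eighth (thirty-second + eighth) = 5.
Sum: 5 + 24 + 48 + 6 + 24 + 5 = 112.
112 ÷ 44 = 2 complete bars with 24 left over.

2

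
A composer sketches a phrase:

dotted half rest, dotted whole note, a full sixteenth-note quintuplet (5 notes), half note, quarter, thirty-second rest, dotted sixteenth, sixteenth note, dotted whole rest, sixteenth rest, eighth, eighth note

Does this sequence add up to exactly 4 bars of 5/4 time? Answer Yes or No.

No

One bar of 5/4 = 40 thirty-second notes, so 4 bars = 160.
Each duration in thirty-second notes: dotted half rest = 24; dotted whole note = 48; a full sixteenth-note quintuplet (5 notes) (five quintuplet sixteenths span one quarter) = 8; half note = 16; quarter = 8; thirty-second rest = 1; dotted sixteenth = 3; sixteenth note = 2; dotted whole rest = 48; sixteenth rest = 2; eighth = 4; eighth note = 4.
Sum: 24 + 48 + 8 + 16 + 8 + 1 + 3 + 2 + 48 + 2 + 4 + 4 = 168.
168 exceeds 160, so the answer is No.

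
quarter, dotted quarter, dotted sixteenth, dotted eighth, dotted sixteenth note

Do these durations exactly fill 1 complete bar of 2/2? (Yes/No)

Yes

One bar of 2/2 = 32 thirty-second notes.
In thirty-second notes: quarter = 8; dotted quarter = 12; dotted sixteenth = 3; dotted eighth = 6; dotted sixteenth note = 3.
Sum: 8 + 12 + 3 + 6 + 3 = 32.
32 equals 32, so the answer is Yes.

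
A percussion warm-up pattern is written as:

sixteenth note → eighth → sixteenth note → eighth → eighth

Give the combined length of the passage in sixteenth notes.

8

In sixteenth notes: sixteenth note = 1; eighth = 2; sixteenth note = 1; eighth = 2; eighth = 2.
Altogether 1 + 2 + 1 + 2 + 2 = 8 sixteenth notes.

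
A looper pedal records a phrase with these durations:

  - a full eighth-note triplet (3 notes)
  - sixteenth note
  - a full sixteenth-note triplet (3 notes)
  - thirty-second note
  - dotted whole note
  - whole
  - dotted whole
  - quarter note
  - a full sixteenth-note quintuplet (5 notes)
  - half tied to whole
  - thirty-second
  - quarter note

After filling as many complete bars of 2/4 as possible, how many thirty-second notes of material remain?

8

One bar of 2/4 = 16 thirty-second notes.
In thirty-second notes: a full eighth-note triplet (3 notes) (three triplet eighths span one quarter) = 8; sixteenth note = 2; a full sixteenth-note triplet (3 notes) (three triplet sixteenths span one eighth) = 4; thirty-second note = 1; dotted whole note = 48; whole = 32; dotted whole = 48; quarter note = 8; a full sixteenth-note quintuplet (5 notes) (five quintuplet sixteenths span one quarter) = 8; half tied to whole (half + whole) = 48; thirty-second = 1; quarter note = 8.
Adding: 8 + 2 + 4 + 1 + 48 + 32 + 48 + 8 + 8 + 48 + 1 + 8 = 216.
216 ÷ 16 = 13 complete bars with 8 thirty-second notes remaining.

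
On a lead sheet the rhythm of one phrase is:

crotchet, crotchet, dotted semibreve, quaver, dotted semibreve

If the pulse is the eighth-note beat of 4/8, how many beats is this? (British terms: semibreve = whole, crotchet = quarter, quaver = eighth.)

One eighth-note beat = 2 sixteenth notes.
Convert each value to sixteenth notes: crotchet = 4; crotchet = 4; dotted semibreve = 24; quaver = 2; dotted semibreve = 24.
Altogether 4 + 4 + 24 + 2 + 24 = 58.
58 ÷ 2 = 29 beats.

29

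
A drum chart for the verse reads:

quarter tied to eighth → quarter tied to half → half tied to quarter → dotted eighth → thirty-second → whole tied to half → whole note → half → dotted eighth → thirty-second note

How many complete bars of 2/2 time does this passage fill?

5

One bar of 2/2 = 32 thirty-second notes.
Working in thirty-second notes: quarter tied to eighth (quarter + eighth) = 12; quarter tied to half (quarter + half) = 24; half tied to quarter (half + quarter) = 24; dotted eighth = 6; thirty-second = 1; whole tied to half (whole + half) = 48; whole note = 32; half = 16; dotted eighth = 6; thirty-second note = 1.
Altogether 12 + 24 + 24 + 6 + 1 + 48 + 32 + 16 + 6 + 1 = 170.
170 ÷ 32 = 5 complete bars with 10 left over.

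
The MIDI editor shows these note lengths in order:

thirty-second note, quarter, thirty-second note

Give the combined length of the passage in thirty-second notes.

Working in thirty-second notes: thirty-second note = 1; quarter = 8; thirty-second note = 1.
Adding: 1 + 8 + 1 = 10 thirty-second notes.

10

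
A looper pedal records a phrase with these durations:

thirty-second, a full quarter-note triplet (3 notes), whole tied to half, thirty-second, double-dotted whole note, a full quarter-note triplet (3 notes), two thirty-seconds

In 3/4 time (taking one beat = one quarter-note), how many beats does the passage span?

One quarter-note beat = 8 thirty-second notes.
Each duration in thirty-second notes: thirty-second = 1; a full quarter-note triplet (3 notes) (three triplet quarters span one half) = 16; whole tied to half (whole + half) = 48; thirty-second = 1; double-dotted whole note = 56; a full quarter-note triplet (3 notes) (three triplet quarters span one half) = 16; thirty-second = 1; thirty-second = 1.
Adding: 1 + 16 + 48 + 1 + 56 + 16 + 1 + 1 = 140.
140 ÷ 8 = 17.5 beats.

17.5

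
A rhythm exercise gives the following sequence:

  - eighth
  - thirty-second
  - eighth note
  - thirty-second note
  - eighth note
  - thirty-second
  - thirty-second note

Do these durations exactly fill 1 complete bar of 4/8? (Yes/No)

Yes

One bar of 4/8 = 16 thirty-second notes.
Each duration in thirty-second notes: eighth = 4; thirty-second = 1; eighth note = 4; thirty-second note = 1; eighth note = 4; thirty-second = 1; thirty-second note = 1.
Sum: 4 + 1 + 4 + 1 + 4 + 1 + 1 = 16.
16 equals 16, so the answer is Yes.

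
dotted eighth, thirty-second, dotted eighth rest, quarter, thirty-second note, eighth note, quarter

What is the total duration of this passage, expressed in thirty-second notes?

34

Working in thirty-second notes: dotted eighth = 6; thirty-second = 1; dotted eighth rest = 6; quarter = 8; thirty-second note = 1; eighth note = 4; quarter = 8.
Altogether 6 + 1 + 6 + 8 + 1 + 4 + 8 = 34 thirty-second notes.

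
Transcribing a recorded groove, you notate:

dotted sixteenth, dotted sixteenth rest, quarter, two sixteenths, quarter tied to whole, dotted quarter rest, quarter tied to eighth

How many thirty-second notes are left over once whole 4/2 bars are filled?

18

One bar of 4/2 = 64 thirty-second notes.
Each duration in thirty-second notes: dotted sixteenth = 3; dotted sixteenth rest = 3; quarter = 8; sixteenth = 2; sixteenth = 2; quarter tied to whole (quarter + whole) = 40; dotted quarter rest = 12; quarter tied to eighth (quarter + eighth) = 12.
Total: 3 + 3 + 8 + 2 + 2 + 40 + 12 + 12 = 82.
82 ÷ 64 = 1 complete bar with 18 thirty-second notes remaining.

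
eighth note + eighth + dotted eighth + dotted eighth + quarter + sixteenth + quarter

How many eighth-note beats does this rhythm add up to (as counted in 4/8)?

One eighth-note beat = 2 sixteenth notes.
Working in sixteenth notes: eighth note = 2; eighth = 2; dotted eighth = 3; dotted eighth = 3; quarter = 4; sixteenth = 1; quarter = 4.
Total: 2 + 2 + 3 + 3 + 4 + 1 + 4 = 19.
19 ÷ 2 = 9.5 beats.

9.5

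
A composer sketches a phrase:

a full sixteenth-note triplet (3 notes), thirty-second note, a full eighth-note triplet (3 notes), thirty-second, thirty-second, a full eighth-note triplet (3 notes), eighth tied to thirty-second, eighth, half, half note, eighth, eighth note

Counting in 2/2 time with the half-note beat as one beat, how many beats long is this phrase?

One half-note beat = 16 thirty-second notes.
Express everything in thirty-second notes: a full sixteenth-note triplet (3 notes) (three triplet sixteenths span one eighth) = 4; thirty-second note = 1; a full eighth-note triplet (3 notes) (three triplet eighths span one quarter) = 8; thirty-second = 1; thirty-second = 1; a full eighth-note triplet (3 notes) (three triplet eighths span one quarter) = 8; eighth tied to thirty-second (eighth + thirty-second) = 5; eighth = 4; half = 16; half note = 16; eighth = 4; eighth note = 4.
Sum: 4 + 1 + 8 + 1 + 1 + 8 + 5 + 4 + 16 + 16 + 4 + 4 = 72.
72 ÷ 16 = 4.5 beats.

4.5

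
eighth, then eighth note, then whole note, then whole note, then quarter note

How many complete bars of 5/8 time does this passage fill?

4

One bar of 5/8 = 5 eighth notes.
Working in eighth notes: eighth = 1; eighth note = 1; whole note = 8; whole note = 8; quarter note = 2.
Total: 1 + 1 + 8 + 8 + 2 = 20.
20 ÷ 5 = 4 complete bars with 0 left over.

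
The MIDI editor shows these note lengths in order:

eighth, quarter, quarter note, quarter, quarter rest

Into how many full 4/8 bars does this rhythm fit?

2

One bar of 4/8 = 4 eighth notes.
Each duration in eighth notes: eighth = 1; quarter = 2; quarter note = 2; quarter = 2; quarter rest = 2.
Total: 1 + 2 + 2 + 2 + 2 = 9.
9 ÷ 4 = 2 complete bars with 1 left over.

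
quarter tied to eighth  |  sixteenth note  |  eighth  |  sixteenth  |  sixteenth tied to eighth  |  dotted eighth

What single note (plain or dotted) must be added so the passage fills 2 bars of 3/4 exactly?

2 bars of 3/4 = 24 sixteenth notes.
Working in sixteenth notes: quarter tied to eighth (quarter + eighth) = 6; sixteenth note = 1; eighth = 2; sixteenth = 1; sixteenth tied to eighth (sixteenth + eighth) = 3; dotted eighth = 3.
Total: 6 + 1 + 2 + 1 + 3 + 3 = 16.
Remaining: 24 − 16 = 8 sixteenth notes, which is a half note.

half note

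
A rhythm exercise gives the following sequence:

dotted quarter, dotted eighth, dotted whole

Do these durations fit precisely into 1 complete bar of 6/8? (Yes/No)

One bar of 6/8 = 12 sixteenth notes.
Express everything in sixteenth notes: dotted quarter = 6; dotted eighth = 3; dotted whole = 24.
Adding: 6 + 3 + 24 = 33.
33 exceeds 12, so the answer is No.

No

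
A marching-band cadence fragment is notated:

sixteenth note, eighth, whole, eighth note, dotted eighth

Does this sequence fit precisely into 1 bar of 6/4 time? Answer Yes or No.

Yes

One bar of 6/4 = 24 sixteenth notes.
Each duration in sixteenth notes: sixteenth note = 1; eighth = 2; whole = 16; eighth note = 2; dotted eighth = 3.
Total: 1 + 2 + 16 + 2 + 3 = 24.
24 equals 24, so the answer is Yes.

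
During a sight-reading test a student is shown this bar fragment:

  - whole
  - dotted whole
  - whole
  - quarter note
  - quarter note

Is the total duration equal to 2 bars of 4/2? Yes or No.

Yes

One bar of 4/2 = 8 quarter notes, so 2 bars = 16.
In quarter notes: whole = 4; dotted whole = 6; whole = 4; quarter note = 1; quarter note = 1.
Altogether 4 + 6 + 4 + 1 + 1 = 16.
16 equals 16, so the answer is Yes.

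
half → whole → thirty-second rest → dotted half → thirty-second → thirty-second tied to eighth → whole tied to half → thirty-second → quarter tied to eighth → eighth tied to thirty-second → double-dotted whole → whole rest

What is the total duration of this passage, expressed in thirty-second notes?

Working in thirty-second notes: half = 16; whole = 32; thirty-second rest = 1; dotted half = 24; thirty-second = 1; thirty-second tied to eighth (thirty-second + eighth) = 5; whole tied to half (whole + half) = 48; thirty-second = 1; quarter tied to eighth (quarter + eighth) = 12; eighth tied to thirty-second (eighth + thirty-second) = 5; double-dotted whole = 56; whole rest = 32.
Sum: 16 + 32 + 1 + 24 + 1 + 5 + 48 + 1 + 12 + 5 + 56 + 32 = 233 thirty-second notes.

233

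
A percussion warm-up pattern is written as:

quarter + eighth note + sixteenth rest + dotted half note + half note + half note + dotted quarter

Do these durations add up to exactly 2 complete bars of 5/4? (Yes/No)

One bar of 5/4 = 20 sixteenth notes, so 2 bars = 40.
Convert each value to sixteenth notes: quarter = 4; eighth note = 2; sixteenth rest = 1; dotted half note = 12; half note = 8; half note = 8; dotted quarter = 6.
Total: 4 + 2 + 1 + 12 + 8 + 8 + 6 = 41.
41 exceeds 40, so the answer is No.

No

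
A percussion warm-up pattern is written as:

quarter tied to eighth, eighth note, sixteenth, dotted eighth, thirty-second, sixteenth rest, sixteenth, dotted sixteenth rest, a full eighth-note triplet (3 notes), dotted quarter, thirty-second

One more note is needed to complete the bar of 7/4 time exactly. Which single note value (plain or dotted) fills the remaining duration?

dotted sixteenth note

The bar of 7/4 = 56 thirty-second notes.
Express everything in thirty-second notes: quarter tied to eighth (quarter + eighth) = 12; eighth note = 4; sixteenth = 2; dotted eighth = 6; thirty-second = 1; sixteenth rest = 2; sixteenth = 2; dotted sixteenth rest = 3; a full eighth-note triplet (3 notes) (three triplet eighths span one quarter) = 8; dotted quarter = 12; thirty-second = 1.
Altogether 12 + 4 + 2 + 6 + 1 + 2 + 2 + 3 + 8 + 12 + 1 = 53.
Remaining: 56 − 53 = 3 thirty-second notes, which is a dotted sixteenth note.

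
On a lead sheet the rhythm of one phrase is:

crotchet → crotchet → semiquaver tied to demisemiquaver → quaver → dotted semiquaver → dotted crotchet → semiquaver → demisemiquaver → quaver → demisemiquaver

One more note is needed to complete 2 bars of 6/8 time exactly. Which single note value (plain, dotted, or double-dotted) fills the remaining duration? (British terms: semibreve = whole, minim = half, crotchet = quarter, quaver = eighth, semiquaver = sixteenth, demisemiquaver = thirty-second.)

sixteenth note

2 bars of 6/8 = 48 thirty-second notes.
Working in thirty-second notes: crotchet = 8; crotchet = 8; semiquaver tied to demisemiquaver (semiquaver + demisemiquaver) = 3; quaver = 4; dotted semiquaver = 3; dotted crotchet = 12; semiquaver = 2; demisemiquaver = 1; quaver = 4; demisemiquaver = 1.
Total: 8 + 8 + 3 + 4 + 3 + 12 + 2 + 1 + 4 + 1 = 46.
Remaining: 48 − 46 = 2 thirty-second notes, which is a sixteenth note.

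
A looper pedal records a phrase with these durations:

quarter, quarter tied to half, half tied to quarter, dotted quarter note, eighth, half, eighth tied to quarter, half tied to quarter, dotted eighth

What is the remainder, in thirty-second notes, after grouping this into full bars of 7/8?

18

One bar of 7/8 = 14 sixteenth notes.
Working in sixteenth notes: quarter = 4; quarter tied to half (quarter + half) = 12; half tied to quarter (half + quarter) = 12; dotted quarter note = 6; eighth = 2; half = 8; eighth tied to quarter (eighth + quarter) = 6; half tied to quarter (half + quarter) = 12; dotted eighth = 3.
Sum: 4 + 12 + 12 + 6 + 2 + 8 + 6 + 12 + 3 = 65.
65 ÷ 14 = 4 complete bars with 9 sixteenth notes remaining = 18 thirty-second notes.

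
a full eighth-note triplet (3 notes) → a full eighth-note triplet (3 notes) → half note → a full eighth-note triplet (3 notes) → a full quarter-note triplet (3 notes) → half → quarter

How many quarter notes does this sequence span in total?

Express everything in quarter notes: a full eighth-note triplet (3 notes) (three triplet eighths span one quarter) = 1; a full eighth-note triplet (3 notes) (three triplet eighths span one quarter) = 1; half note = 2; a full eighth-note triplet (3 notes) (three triplet eighths span one quarter) = 1; a full quarter-note triplet (3 notes) (three triplet quarters span one half) = 2; half = 2; quarter = 1.
Altogether 1 + 1 + 2 + 1 + 2 + 2 + 1 = 10 quarter notes.

10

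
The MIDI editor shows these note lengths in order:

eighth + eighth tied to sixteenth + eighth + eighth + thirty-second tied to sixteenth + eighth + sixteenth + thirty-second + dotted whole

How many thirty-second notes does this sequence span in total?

76

Express everything in thirty-second notes: eighth = 4; eighth tied to sixteenth (eighth + sixteenth) = 6; eighth = 4; eighth = 4; thirty-second tied to sixteenth (thirty-second + sixteenth) = 3; eighth = 4; sixteenth = 2; thirty-second = 1; dotted whole = 48.
Total: 4 + 6 + 4 + 4 + 3 + 4 + 2 + 1 + 48 = 76 thirty-second notes.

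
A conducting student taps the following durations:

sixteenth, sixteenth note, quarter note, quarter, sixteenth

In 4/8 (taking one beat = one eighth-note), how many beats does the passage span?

5.5

One eighth-note beat = 2 sixteenth notes.
Working in sixteenth notes: sixteenth = 1; sixteenth note = 1; quarter note = 4; quarter = 4; sixteenth = 1.
Adding: 1 + 1 + 4 + 4 + 1 = 11.
11 ÷ 2 = 5.5 beats.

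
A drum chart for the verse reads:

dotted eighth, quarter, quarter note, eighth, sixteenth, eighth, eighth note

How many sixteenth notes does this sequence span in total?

18

Express everything in sixteenth notes: dotted eighth = 3; quarter = 4; quarter note = 4; eighth = 2; sixteenth = 1; eighth = 2; eighth note = 2.
Total: 3 + 4 + 4 + 2 + 1 + 2 + 2 = 18 sixteenth notes.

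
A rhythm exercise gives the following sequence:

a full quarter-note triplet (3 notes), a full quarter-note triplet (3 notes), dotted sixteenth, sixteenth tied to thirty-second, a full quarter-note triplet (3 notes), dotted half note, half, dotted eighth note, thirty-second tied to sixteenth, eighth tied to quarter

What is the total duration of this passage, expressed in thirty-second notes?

115

Each duration in thirty-second notes: a full quarter-note triplet (3 notes) (three triplet quarters span one half) = 16; a full quarter-note triplet (3 notes) (three triplet quarters span one half) = 16; dotted sixteenth = 3; sixteenth tied to thirty-second (sixteenth + thirty-second) = 3; a full quarter-note triplet (3 notes) (three triplet quarters span one half) = 16; dotted half note = 24; half = 16; dotted eighth note = 6; thirty-second tied to sixteenth (thirty-second + sixteenth) = 3; eighth tied to quarter (eighth + quarter) = 12.
Altogether 16 + 16 + 3 + 3 + 16 + 24 + 16 + 6 + 3 + 12 = 115 thirty-second notes.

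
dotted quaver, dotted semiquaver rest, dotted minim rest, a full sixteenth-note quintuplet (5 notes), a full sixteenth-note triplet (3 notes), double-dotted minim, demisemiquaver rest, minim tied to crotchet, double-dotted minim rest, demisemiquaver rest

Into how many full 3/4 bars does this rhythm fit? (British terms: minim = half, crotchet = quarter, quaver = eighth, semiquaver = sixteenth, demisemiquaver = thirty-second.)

One bar of 3/4 = 24 thirty-second notes.
Convert each value to thirty-second notes: dotted quaver = 6; dotted semiquaver rest = 3; dotted minim rest = 24; a full sixteenth-note quintuplet (5 notes) (five quintuplet sixteenths span one quarter) = 8; a full sixteenth-note triplet (3 notes) (three triplet sixteenths span one eighth) = 4; double-dotted minim = 28; demisemiquaver rest = 1; minim tied to crotchet (minim + crotchet) = 24; double-dotted minim rest = 28; demisemiquaver rest = 1.
Altogether 6 + 3 + 24 + 8 + 4 + 28 + 1 + 24 + 28 + 1 = 127.
127 ÷ 24 = 5 complete bars with 7 left over.

5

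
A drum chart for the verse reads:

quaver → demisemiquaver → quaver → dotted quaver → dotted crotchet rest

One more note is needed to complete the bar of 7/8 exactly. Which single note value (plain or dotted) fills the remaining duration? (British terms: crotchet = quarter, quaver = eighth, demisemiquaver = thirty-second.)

The bar of 7/8 = 28 thirty-second notes.
Each duration in thirty-second notes: quaver = 4; demisemiquaver = 1; quaver = 4; dotted quaver = 6; dotted crotchet rest = 12.
Total: 4 + 1 + 4 + 6 + 12 = 27.
Remaining: 28 − 27 = 1 thirty-second note, which is a thirty-second note.

thirty-second note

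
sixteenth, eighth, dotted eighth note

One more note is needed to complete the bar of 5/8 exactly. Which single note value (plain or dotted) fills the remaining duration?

quarter note

The bar of 5/8 = 10 sixteenth notes.
In sixteenth notes: sixteenth = 1; eighth = 2; dotted eighth note = 3.
Altogether 1 + 2 + 3 = 6.
Remaining: 10 − 6 = 4 sixteenth notes, which is a quarter note.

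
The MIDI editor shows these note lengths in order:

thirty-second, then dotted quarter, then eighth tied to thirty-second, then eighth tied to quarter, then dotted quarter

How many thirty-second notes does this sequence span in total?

42

Express everything in thirty-second notes: thirty-second = 1; dotted quarter = 12; eighth tied to thirty-second (eighth + thirty-second) = 5; eighth tied to quarter (eighth + quarter) = 12; dotted quarter = 12.
Altogether 1 + 12 + 5 + 12 + 12 = 42 thirty-second notes.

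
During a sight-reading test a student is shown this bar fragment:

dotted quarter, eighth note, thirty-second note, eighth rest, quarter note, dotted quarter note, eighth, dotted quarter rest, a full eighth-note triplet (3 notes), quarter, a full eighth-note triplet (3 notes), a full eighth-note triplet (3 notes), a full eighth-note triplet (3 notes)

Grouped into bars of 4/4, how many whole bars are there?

One bar of 4/4 = 32 thirty-second notes.
Express everything in thirty-second notes: dotted quarter = 12; eighth note = 4; thirty-second note = 1; eighth rest = 4; quarter note = 8; dotted quarter note = 12; eighth = 4; dotted quarter rest = 12; a full eighth-note triplet (3 notes) (three triplet eighths span one quarter) = 8; quarter = 8; a full eighth-note triplet (3 notes) (three triplet eighths span one quarter) = 8; a full eighth-note triplet (3 notes) (three triplet eighths span one quarter) = 8; a full eighth-note triplet (3 notes) (three triplet eighths span one quarter) = 8.
Sum: 12 + 4 + 1 + 4 + 8 + 12 + 4 + 12 + 8 + 8 + 8 + 8 + 8 = 97.
97 ÷ 32 = 3 complete bars with 1 left over.

3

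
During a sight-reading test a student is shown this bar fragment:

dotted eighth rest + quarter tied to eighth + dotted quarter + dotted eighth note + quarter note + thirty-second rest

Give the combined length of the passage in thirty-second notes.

45

Express everything in thirty-second notes: dotted eighth rest = 6; quarter tied to eighth (quarter + eighth) = 12; dotted quarter = 12; dotted eighth note = 6; quarter note = 8; thirty-second rest = 1.
Altogether 6 + 12 + 12 + 6 + 8 + 1 = 45 thirty-second notes.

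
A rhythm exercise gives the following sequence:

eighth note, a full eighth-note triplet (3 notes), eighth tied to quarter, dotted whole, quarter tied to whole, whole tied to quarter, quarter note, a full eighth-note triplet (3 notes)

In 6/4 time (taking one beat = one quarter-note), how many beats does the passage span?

21

One quarter-note beat = 2 eighth notes.
Convert each value to eighth notes: eighth note = 1; a full eighth-note triplet (3 notes) (three triplet eighths span one quarter) = 2; eighth tied to quarter (eighth + quarter) = 3; dotted whole = 12; quarter tied to whole (quarter + whole) = 10; whole tied to quarter (whole + quarter) = 10; quarter note = 2; a full eighth-note triplet (3 notes) (three triplet eighths span one quarter) = 2.
Sum: 1 + 2 + 3 + 12 + 10 + 10 + 2 + 2 = 42.
42 ÷ 2 = 21 beats.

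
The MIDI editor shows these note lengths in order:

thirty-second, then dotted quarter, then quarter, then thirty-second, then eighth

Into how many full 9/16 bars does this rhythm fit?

1

One bar of 9/16 = 18 thirty-second notes.
Each duration in thirty-second notes: thirty-second = 1; dotted quarter = 12; quarter = 8; thirty-second = 1; eighth = 4.
Sum: 1 + 12 + 8 + 1 + 4 = 26.
26 ÷ 18 = 1 complete bar with 8 left over.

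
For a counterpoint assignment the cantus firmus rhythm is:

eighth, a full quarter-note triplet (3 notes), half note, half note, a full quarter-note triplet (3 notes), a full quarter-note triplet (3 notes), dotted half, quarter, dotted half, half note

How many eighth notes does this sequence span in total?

39

Each duration in eighth notes: eighth = 1; a full quarter-note triplet (3 notes) (three triplet quarters span one half) = 4; half note = 4; half note = 4; a full quarter-note triplet (3 notes) (three triplet quarters span one half) = 4; a full quarter-note triplet (3 notes) (three triplet quarters span one half) = 4; dotted half = 6; quarter = 2; dotted half = 6; half note = 4.
Altogether 1 + 4 + 4 + 4 + 4 + 4 + 6 + 2 + 6 + 4 = 39 eighth notes.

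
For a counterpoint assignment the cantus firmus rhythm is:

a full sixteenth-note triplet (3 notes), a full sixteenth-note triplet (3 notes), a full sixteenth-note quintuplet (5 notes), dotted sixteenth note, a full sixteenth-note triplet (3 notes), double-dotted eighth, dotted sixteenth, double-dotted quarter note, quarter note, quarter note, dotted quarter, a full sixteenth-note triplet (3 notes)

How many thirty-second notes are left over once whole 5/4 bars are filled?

39

One bar of 5/4 = 40 thirty-second notes.
Express everything in thirty-second notes: a full sixteenth-note triplet (3 notes) (three triplet sixteenths span one eighth) = 4; a full sixteenth-note triplet (3 notes) (three triplet sixteenths span one eighth) = 4; a full sixteenth-note quintuplet (5 notes) (five quintuplet sixteenths span one quarter) = 8; dotted sixteenth note = 3; a full sixteenth-note triplet (3 notes) (three triplet sixteenths span one eighth) = 4; double-dotted eighth = 7; dotted sixteenth = 3; double-dotted quarter note = 14; quarter note = 8; quarter note = 8; dotted quarter = 12; a full sixteenth-note triplet (3 notes) (three triplet sixteenths span one eighth) = 4.
Adding: 4 + 4 + 8 + 3 + 4 + 7 + 3 + 14 + 8 + 8 + 12 + 4 = 79.
79 ÷ 40 = 1 complete bar with 39 thirty-second notes remaining.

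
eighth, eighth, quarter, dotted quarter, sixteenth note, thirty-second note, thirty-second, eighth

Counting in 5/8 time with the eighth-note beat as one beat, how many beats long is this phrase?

One eighth-note beat = 4 thirty-second notes.
Working in thirty-second notes: eighth = 4; eighth = 4; quarter = 8; dotted quarter = 12; sixteenth note = 2; thirty-second note = 1; thirty-second = 1; eighth = 4.
Adding: 4 + 4 + 8 + 12 + 2 + 1 + 1 + 4 = 36.
36 ÷ 4 = 9 beats.

9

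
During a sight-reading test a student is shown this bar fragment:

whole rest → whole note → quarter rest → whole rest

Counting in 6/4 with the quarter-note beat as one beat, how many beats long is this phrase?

One quarter-note beat = 2 eighth notes.
Each duration in eighth notes: whole rest = 8; whole note = 8; quarter rest = 2; whole rest = 8.
Sum: 8 + 8 + 2 + 8 = 26.
26 ÷ 2 = 13 beats.

13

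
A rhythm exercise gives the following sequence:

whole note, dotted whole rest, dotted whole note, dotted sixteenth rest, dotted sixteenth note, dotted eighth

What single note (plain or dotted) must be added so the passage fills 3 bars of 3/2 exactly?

eighth note

3 bars of 3/2 = 144 thirty-second notes.
Convert each value to thirty-second notes: whole note = 32; dotted whole rest = 48; dotted whole note = 48; dotted sixteenth rest = 3; dotted sixteenth note = 3; dotted eighth = 6.
Adding: 32 + 48 + 48 + 3 + 3 + 6 = 140.
Remaining: 144 − 140 = 4 thirty-second notes, which is a eighth note.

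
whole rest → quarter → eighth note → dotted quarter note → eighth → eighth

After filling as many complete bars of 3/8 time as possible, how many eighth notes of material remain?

1

One bar of 3/8 = 3 eighth notes.
Working in eighth notes: whole rest = 8; quarter = 2; eighth note = 1; dotted quarter note = 3; eighth = 1; eighth = 1.
Altogether 8 + 2 + 1 + 3 + 1 + 1 = 16.
16 ÷ 3 = 5 complete bars with 1 eighth note remaining.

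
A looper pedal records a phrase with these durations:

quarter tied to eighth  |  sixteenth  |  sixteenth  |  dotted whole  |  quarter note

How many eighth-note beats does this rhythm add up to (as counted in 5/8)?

18

One eighth-note beat = 2 sixteenth notes.
Working in sixteenth notes: quarter tied to eighth (quarter + eighth) = 6; sixteenth = 1; sixteenth = 1; dotted whole = 24; quarter note = 4.
Sum: 6 + 1 + 1 + 24 + 4 = 36.
36 ÷ 2 = 18 beats.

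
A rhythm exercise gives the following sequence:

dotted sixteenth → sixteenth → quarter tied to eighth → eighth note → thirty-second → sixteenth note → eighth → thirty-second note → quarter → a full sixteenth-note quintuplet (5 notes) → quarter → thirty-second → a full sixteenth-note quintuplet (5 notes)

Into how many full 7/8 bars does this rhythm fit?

One bar of 7/8 = 28 thirty-second notes.
Working in thirty-second notes: dotted sixteenth = 3; sixteenth = 2; quarter tied to eighth (quarter + eighth) = 12; eighth note = 4; thirty-second = 1; sixteenth note = 2; eighth = 4; thirty-second note = 1; quarter = 8; a full sixteenth-note quintuplet (5 notes) (five quintuplet sixteenths span one quarter) = 8; quarter = 8; thirty-second = 1; a full sixteenth-note quintuplet (5 notes) (five quintuplet sixteenths span one quarter) = 8.
Altogether 3 + 2 + 12 + 4 + 1 + 2 + 4 + 1 + 8 + 8 + 8 + 1 + 8 = 62.
62 ÷ 28 = 2 complete bars with 6 left over.

2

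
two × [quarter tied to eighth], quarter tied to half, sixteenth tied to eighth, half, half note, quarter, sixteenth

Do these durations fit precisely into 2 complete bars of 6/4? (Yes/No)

Yes

One bar of 6/4 = 24 sixteenth notes, so 2 bars = 48.
Working in sixteenth notes: quarter tied to eighth (quarter + eighth) = 6; quarter tied to eighth (quarter + eighth) = 6; quarter tied to half (quarter + half) = 12; sixteenth tied to eighth (sixteenth + eighth) = 3; half = 8; half note = 8; quarter = 4; sixteenth = 1.
Sum: 6 + 6 + 12 + 3 + 8 + 8 + 4 + 1 = 48.
48 equals 48, so the answer is Yes.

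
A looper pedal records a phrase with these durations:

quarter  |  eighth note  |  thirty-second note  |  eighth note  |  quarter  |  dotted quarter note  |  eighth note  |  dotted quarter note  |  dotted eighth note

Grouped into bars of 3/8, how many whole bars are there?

One bar of 3/8 = 12 thirty-second notes.
Working in thirty-second notes: quarter = 8; eighth note = 4; thirty-second note = 1; eighth note = 4; quarter = 8; dotted quarter note = 12; eighth note = 4; dotted quarter note = 12; dotted eighth note = 6.
Adding: 8 + 4 + 1 + 4 + 8 + 12 + 4 + 12 + 6 = 59.
59 ÷ 12 = 4 complete bars with 11 left over.

4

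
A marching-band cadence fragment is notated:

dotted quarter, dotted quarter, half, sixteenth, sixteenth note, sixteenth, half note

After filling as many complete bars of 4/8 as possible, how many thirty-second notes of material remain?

One bar of 4/8 = 8 sixteenth notes.
Convert each value to sixteenth notes: dotted quarter = 6; dotted quarter = 6; half = 8; sixteenth = 1; sixteenth note = 1; sixteenth = 1; half note = 8.
Sum: 6 + 6 + 8 + 1 + 1 + 1 + 8 = 31.
31 ÷ 8 = 3 complete bars with 7 sixteenth notes remaining = 14 thirty-second notes.

14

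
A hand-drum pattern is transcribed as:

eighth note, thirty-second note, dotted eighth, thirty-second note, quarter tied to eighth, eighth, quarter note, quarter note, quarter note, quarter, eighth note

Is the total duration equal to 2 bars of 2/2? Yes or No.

Yes

One bar of 2/2 = 32 thirty-second notes, so 2 bars = 64.
Each duration in thirty-second notes: eighth note = 4; thirty-second note = 1; dotted eighth = 6; thirty-second note = 1; quarter tied to eighth (quarter + eighth) = 12; eighth = 4; quarter note = 8; quarter note = 8; quarter note = 8; quarter = 8; eighth note = 4.
Adding: 4 + 1 + 6 + 1 + 12 + 4 + 8 + 8 + 8 + 8 + 4 = 64.
64 equals 64, so the answer is Yes.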